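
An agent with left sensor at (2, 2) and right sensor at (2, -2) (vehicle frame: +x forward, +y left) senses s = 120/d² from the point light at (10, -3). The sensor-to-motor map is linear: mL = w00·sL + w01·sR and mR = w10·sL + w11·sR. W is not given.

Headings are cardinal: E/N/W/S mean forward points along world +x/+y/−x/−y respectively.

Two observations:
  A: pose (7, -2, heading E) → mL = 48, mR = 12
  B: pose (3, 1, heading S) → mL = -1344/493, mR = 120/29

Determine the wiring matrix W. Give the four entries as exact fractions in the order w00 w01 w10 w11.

-1 1 1 0

obs A: pose=(7,-2,E) → sL=12, sR=60, mL=48, mR=12
obs B: pose=(3,1,S) → sL=120/29, sR=24/17, mL=-1344/493, mR=120/29
sensor matrix S = [[12, 60], [120/29, 24/17]]; det S = -114048/493
solve [mL_A; mL_B] = S·[w00; w01] and [mR_A; mR_B] = S·[w10; w11]:
  w00 = -1, w01 = 1, w10 = 1, w11 = 0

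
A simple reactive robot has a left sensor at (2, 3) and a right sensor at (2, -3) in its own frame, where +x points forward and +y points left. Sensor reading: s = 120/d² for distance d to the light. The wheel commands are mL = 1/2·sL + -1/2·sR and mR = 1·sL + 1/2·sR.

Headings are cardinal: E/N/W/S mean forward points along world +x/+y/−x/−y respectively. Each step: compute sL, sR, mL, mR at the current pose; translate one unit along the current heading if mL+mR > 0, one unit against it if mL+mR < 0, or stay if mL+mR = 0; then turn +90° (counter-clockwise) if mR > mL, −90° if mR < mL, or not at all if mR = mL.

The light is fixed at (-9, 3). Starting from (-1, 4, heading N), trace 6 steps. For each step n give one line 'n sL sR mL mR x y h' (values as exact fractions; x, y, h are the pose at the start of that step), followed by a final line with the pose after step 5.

n=0: pose=(-1,4,N); sL=60/17, sR=12/13; mL=288/221, mR=882/221; mL+mR=90/17 → advance +1; mR−mL=594/221 → turn +1·90°
n=1: pose=(-1,5,W); sL=120/37, sR=120/61; mL=1440/2257, mR=9540/2257; mL+mR=180/37 → advance +1; mR−mL=8100/2257 → turn +1·90°
n=2: pose=(-2,5,S); sL=6/5, sR=15/2; mL=-63/20, mR=99/20; mL+mR=9/5 → advance +1; mR−mL=81/10 → turn +1·90°
n=3: pose=(-2,4,E); sL=120/97, sR=24/17; mL=-144/1649, mR=3204/1649; mL+mR=180/97 → advance +1; mR−mL=3348/1649 → turn +1·90°
n=4: pose=(-1,4,N); sL=60/17, sR=12/13; mL=288/221, mR=882/221; mL+mR=90/17 → advance +1; mR−mL=594/221 → turn +1·90°
n=5: pose=(-1,5,W); sL=120/37, sR=120/61; mL=1440/2257, mR=9540/2257; mL+mR=180/37 → advance +1; mR−mL=8100/2257 → turn +1·90°

0 60/17 12/13 288/221 882/221 -1 4 N
1 120/37 120/61 1440/2257 9540/2257 -1 5 W
2 6/5 15/2 -63/20 99/20 -2 5 S
3 120/97 24/17 -144/1649 3204/1649 -2 4 E
4 60/17 12/13 288/221 882/221 -1 4 N
5 120/37 120/61 1440/2257 9540/2257 -1 5 W
final -2 5 S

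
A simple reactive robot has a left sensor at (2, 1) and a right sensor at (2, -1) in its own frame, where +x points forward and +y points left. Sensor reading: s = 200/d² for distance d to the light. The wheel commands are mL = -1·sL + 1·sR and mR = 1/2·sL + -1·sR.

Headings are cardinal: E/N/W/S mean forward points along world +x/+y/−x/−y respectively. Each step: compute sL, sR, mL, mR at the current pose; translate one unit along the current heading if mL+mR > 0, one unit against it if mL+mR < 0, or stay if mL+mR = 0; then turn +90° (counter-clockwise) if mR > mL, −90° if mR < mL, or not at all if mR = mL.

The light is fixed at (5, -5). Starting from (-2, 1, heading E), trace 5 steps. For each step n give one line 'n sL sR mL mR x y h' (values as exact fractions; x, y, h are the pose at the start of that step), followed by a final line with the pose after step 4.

0 100/37 4 48/37 -98/37 -2 1 E
1 40/13 200/97 -1280/1261 -660/1261 -3 1 S
2 2 25/9 7/9 -16/9 -3 2 E
3 200/89 8/5 -288/445 -212/445 -4 2 S
4 20/13 100/49 320/637 -810/637 -4 3 E
final -5 3 S

n=0: pose=(-2,1,E); sL=100/37, sR=4; mL=48/37, mR=-98/37; mL+mR=-50/37 → advance -1; mR−mL=-146/37 → turn -1·90°
n=1: pose=(-3,1,S); sL=40/13, sR=200/97; mL=-1280/1261, mR=-660/1261; mL+mR=-20/13 → advance -1; mR−mL=620/1261 → turn +1·90°
n=2: pose=(-3,2,E); sL=2, sR=25/9; mL=7/9, mR=-16/9; mL+mR=-1 → advance -1; mR−mL=-23/9 → turn -1·90°
n=3: pose=(-4,2,S); sL=200/89, sR=8/5; mL=-288/445, mR=-212/445; mL+mR=-100/89 → advance -1; mR−mL=76/445 → turn +1·90°
n=4: pose=(-4,3,E); sL=20/13, sR=100/49; mL=320/637, mR=-810/637; mL+mR=-10/13 → advance -1; mR−mL=-1130/637 → turn -1·90°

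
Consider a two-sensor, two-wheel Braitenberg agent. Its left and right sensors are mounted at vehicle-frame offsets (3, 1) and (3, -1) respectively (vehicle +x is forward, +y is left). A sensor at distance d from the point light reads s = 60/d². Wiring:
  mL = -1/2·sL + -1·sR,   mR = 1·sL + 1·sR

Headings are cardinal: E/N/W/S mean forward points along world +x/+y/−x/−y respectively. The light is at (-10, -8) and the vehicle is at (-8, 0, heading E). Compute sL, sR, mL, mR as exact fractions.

left sensor world pos  = (-5, 1); dL² = 106
right sensor world pos = (-5, -1); dR² = 74
sL = 60/106 = 30/53
sR = 60/74 = 30/37
mL = -1/2·sL + -1·sR = -2145/1961
mR = 1·sL + 1·sR = 2700/1961

30/53 30/37 -2145/1961 2700/1961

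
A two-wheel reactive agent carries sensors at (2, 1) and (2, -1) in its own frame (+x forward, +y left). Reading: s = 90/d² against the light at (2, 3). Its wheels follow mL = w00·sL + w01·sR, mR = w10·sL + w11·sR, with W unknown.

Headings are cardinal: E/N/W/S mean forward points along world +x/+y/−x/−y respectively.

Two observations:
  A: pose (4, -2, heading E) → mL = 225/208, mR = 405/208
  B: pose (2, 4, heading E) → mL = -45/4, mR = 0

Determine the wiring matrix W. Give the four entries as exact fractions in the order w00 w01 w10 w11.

1 -1 1 -1/2

obs A: pose=(4,-2,E) → sL=45/16, sR=45/26, mL=225/208, mR=405/208
obs B: pose=(2,4,E) → sL=45/4, sR=45/2, mL=-45/4, mR=0
sensor matrix S = [[45/16, 45/26], [45/4, 45/2]]; det S = 18225/416
solve [mL_A; mL_B] = S·[w00; w01] and [mR_A; mR_B] = S·[w10; w11]:
  w00 = 1, w01 = -1, w10 = 1, w11 = -1/2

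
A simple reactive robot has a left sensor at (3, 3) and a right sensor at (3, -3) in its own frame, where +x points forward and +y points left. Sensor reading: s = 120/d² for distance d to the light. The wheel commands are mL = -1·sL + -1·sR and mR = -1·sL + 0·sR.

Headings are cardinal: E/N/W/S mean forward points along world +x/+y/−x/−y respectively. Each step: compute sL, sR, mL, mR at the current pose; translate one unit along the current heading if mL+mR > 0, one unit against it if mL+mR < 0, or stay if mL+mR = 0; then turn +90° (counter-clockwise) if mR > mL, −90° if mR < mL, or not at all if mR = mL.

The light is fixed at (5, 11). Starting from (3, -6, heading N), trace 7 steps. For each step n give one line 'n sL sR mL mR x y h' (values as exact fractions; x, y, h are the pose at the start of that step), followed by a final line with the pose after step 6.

0 120/221 120/197 -50160/43537 -120/221 3 -6 N
1 60/233 12/25 -4296/5825 -60/233 3 -7 W
2 24/89 120/457 -21648/40673 -24/89 4 -7 S
3 3/5 30/101 -453/505 -3/5 4 -6 E
4 120/221 120/197 -50160/43537 -120/221 3 -6 N
5 60/233 12/25 -4296/5825 -60/233 3 -7 W
6 24/89 120/457 -21648/40673 -24/89 4 -7 S
final 4 -6 E

n=0: pose=(3,-6,N); sL=120/221, sR=120/197; mL=-50160/43537, mR=-120/221; mL+mR=-73800/43537 → advance -1; mR−mL=120/197 → turn +1·90°
n=1: pose=(3,-7,W); sL=60/233, sR=12/25; mL=-4296/5825, mR=-60/233; mL+mR=-5796/5825 → advance -1; mR−mL=12/25 → turn +1·90°
n=2: pose=(4,-7,S); sL=24/89, sR=120/457; mL=-21648/40673, mR=-24/89; mL+mR=-32616/40673 → advance -1; mR−mL=120/457 → turn +1·90°
n=3: pose=(4,-6,E); sL=3/5, sR=30/101; mL=-453/505, mR=-3/5; mL+mR=-756/505 → advance -1; mR−mL=30/101 → turn +1·90°
n=4: pose=(3,-6,N); sL=120/221, sR=120/197; mL=-50160/43537, mR=-120/221; mL+mR=-73800/43537 → advance -1; mR−mL=120/197 → turn +1·90°
n=5: pose=(3,-7,W); sL=60/233, sR=12/25; mL=-4296/5825, mR=-60/233; mL+mR=-5796/5825 → advance -1; mR−mL=12/25 → turn +1·90°
n=6: pose=(4,-7,S); sL=24/89, sR=120/457; mL=-21648/40673, mR=-24/89; mL+mR=-32616/40673 → advance -1; mR−mL=120/457 → turn +1·90°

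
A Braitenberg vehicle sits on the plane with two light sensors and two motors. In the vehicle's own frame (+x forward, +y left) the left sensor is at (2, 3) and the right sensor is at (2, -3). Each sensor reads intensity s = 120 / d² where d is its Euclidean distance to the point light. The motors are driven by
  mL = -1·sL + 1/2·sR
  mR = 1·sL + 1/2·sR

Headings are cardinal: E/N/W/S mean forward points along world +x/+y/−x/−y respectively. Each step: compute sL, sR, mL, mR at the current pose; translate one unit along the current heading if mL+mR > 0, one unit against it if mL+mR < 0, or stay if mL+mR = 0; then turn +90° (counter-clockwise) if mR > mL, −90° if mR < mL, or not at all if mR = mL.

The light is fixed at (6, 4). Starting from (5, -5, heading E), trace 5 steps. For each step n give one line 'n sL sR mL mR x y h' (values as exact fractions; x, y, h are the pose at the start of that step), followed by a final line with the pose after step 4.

0 120/37 24/29 -3036/1073 3924/1073 5 -5 E
1 60/29 60/29 -30/29 90/29 6 -5 N
2 24/25 120/29 804/725 2196/725 6 -4 W
3 15/13 30/29 -240/377 630/377 5 -4 S
4 120/37 24/29 -3036/1073 3924/1073 5 -5 E
final 6 -5 N

n=0: pose=(5,-5,E); sL=120/37, sR=24/29; mL=-3036/1073, mR=3924/1073; mL+mR=24/29 → advance +1; mR−mL=240/37 → turn +1·90°
n=1: pose=(6,-5,N); sL=60/29, sR=60/29; mL=-30/29, mR=90/29; mL+mR=60/29 → advance +1; mR−mL=120/29 → turn +1·90°
n=2: pose=(6,-4,W); sL=24/25, sR=120/29; mL=804/725, mR=2196/725; mL+mR=120/29 → advance +1; mR−mL=48/25 → turn +1·90°
n=3: pose=(5,-4,S); sL=15/13, sR=30/29; mL=-240/377, mR=630/377; mL+mR=30/29 → advance +1; mR−mL=30/13 → turn +1·90°
n=4: pose=(5,-5,E); sL=120/37, sR=24/29; mL=-3036/1073, mR=3924/1073; mL+mR=24/29 → advance +1; mR−mL=240/37 → turn +1·90°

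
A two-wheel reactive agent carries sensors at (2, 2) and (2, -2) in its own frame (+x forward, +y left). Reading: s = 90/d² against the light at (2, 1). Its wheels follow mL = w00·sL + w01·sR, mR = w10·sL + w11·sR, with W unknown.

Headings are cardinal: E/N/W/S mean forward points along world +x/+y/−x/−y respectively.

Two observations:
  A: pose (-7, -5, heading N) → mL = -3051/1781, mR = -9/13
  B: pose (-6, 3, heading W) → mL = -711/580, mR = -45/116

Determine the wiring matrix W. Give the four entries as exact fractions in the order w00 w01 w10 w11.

obs A: pose=(-7,-5,N) → sL=90/137, sR=18/13, mL=-3051/1781, mR=-9/13
obs B: pose=(-6,3,W) → sL=9/10, sR=45/58, mL=-711/580, mR=-45/116
sensor matrix S = [[90/137, 18/13], [9/10, 45/58]]; det S = -190188/258245
solve [mL_A; mL_B] = S·[w00; w01] and [mR_A; mR_B] = S·[w10; w11]:
  w00 = -1/2, w01 = -1, w10 = 0, w11 = -1/2

-1/2 -1 0 -1/2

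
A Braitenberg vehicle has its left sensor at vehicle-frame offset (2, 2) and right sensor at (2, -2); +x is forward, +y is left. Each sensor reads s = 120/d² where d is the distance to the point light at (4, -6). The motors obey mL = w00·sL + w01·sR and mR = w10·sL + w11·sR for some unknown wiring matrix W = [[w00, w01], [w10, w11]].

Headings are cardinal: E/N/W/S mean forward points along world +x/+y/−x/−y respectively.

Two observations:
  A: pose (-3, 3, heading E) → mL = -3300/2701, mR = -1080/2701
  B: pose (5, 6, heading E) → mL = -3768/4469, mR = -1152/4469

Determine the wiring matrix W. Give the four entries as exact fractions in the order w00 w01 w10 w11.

obs A: pose=(-3,3,E) → sL=60/73, sR=60/37, mL=-3300/2701, mR=-1080/2701
obs B: pose=(5,6,E) → sL=24/41, sR=120/109, mL=-3768/4469, mR=-1152/4469
sensor matrix S = [[60/73, 60/37], [24/41, 120/109]]; det S = -535680/12070769
solve [mL_A; mL_B] = S·[w00; w01] and [mR_A; mR_B] = S·[w10; w11]:
  w00 = -1/2, w01 = -1/2, w10 = 1/2, w11 = -1/2

-1/2 -1/2 1/2 -1/2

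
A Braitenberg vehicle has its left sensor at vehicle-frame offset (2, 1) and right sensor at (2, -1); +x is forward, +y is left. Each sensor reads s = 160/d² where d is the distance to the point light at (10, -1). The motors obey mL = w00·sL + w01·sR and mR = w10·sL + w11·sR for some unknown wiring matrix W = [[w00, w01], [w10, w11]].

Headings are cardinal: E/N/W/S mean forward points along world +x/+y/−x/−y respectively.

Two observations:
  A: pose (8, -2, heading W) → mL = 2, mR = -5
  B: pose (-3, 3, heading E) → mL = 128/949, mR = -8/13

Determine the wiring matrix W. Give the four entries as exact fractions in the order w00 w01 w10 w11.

-1 1 0 -1/2

obs A: pose=(8,-2,W) → sL=8, sR=10, mL=2, mR=-5
obs B: pose=(-3,3,E) → sL=80/73, sR=16/13, mL=128/949, mR=-8/13
sensor matrix S = [[8, 10], [80/73, 16/13]]; det S = -1056/949
solve [mL_A; mL_B] = S·[w00; w01] and [mR_A; mR_B] = S·[w10; w11]:
  w00 = -1, w01 = 1, w10 = 0, w11 = -1/2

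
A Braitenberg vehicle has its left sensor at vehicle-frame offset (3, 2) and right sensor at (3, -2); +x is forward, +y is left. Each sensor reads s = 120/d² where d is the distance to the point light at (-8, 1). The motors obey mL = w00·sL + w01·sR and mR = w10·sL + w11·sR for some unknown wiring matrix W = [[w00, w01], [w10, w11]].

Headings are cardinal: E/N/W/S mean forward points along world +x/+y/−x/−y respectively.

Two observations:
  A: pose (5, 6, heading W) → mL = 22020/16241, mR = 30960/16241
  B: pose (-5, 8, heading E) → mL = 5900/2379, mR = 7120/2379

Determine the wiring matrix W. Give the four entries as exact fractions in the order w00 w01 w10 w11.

obs A: pose=(5,6,W) → sL=120/109, sR=120/149, mL=22020/16241, mR=30960/16241
obs B: pose=(-5,8,E) → sL=40/39, sR=120/61, mL=5900/2379, mR=7120/2379
sensor matrix S = [[120/109, 120/149], [40/39, 120/61]]; det S = 17254400/12879113
solve [mL_A; mL_B] = S·[w00; w01] and [mR_A; mR_B] = S·[w10; w11]:
  w00 = 1/2, w01 = 1, w10 = 1, w11 = 1

1/2 1 1 1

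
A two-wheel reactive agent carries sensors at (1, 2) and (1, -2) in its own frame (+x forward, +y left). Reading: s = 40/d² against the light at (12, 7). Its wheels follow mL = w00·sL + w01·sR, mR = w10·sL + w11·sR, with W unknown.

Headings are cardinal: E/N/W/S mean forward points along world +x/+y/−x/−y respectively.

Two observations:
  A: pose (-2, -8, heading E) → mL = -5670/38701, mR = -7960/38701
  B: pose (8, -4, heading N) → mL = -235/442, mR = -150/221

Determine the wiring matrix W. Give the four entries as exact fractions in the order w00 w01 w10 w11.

obs A: pose=(-2,-8,E) → sL=20/169, sR=20/229, mL=-5670/38701, mR=-7960/38701
obs B: pose=(8,-4,N) → sL=5/17, sR=5/13, mL=-235/442, mR=-150/221
sensor matrix S = [[20/169, 20/229], [5/17, 5/13]]; det S = 169600/8552921
solve [mL_A; mL_B] = S·[w00; w01] and [mR_A; mR_B] = S·[w10; w11]:
  w00 = -1/2, w01 = -1, w10 = -1, w11 = -1

-1/2 -1 -1 -1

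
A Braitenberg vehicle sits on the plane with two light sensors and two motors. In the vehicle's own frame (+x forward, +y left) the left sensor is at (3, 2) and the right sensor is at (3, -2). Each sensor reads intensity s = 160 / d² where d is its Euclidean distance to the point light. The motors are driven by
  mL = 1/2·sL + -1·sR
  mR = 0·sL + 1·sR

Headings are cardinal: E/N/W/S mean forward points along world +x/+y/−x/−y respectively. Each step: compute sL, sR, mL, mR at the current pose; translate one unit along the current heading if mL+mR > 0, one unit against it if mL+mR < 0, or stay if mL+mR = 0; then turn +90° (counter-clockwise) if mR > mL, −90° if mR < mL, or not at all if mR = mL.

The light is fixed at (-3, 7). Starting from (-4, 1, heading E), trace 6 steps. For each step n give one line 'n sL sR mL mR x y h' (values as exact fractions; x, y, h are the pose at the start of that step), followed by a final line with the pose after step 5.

n=0: pose=(-4,1,E); sL=8, sR=40/17; mL=28/17, mR=40/17; mL+mR=4 → advance +1; mR−mL=12/17 → turn +1·90°
n=1: pose=(-3,1,N); sL=160/13, sR=160/13; mL=-80/13, mR=160/13; mL+mR=80/13 → advance +1; mR−mL=240/13 → turn +1·90°
n=2: pose=(-3,2,W); sL=80/29, sR=80/9; mL=-1960/261, mR=80/9; mL+mR=40/29 → advance +1; mR−mL=4280/261 → turn +1·90°
n=3: pose=(-4,2,S); sL=32/13, sR=160/73; mL=-912/949, mR=160/73; mL+mR=16/13 → advance +1; mR−mL=2992/949 → turn +1·90°
n=4: pose=(-4,1,E); sL=8, sR=40/17; mL=28/17, mR=40/17; mL+mR=4 → advance +1; mR−mL=12/17 → turn +1·90°
n=5: pose=(-3,1,N); sL=160/13, sR=160/13; mL=-80/13, mR=160/13; mL+mR=80/13 → advance +1; mR−mL=240/13 → turn +1·90°

0 8 40/17 28/17 40/17 -4 1 E
1 160/13 160/13 -80/13 160/13 -3 1 N
2 80/29 80/9 -1960/261 80/9 -3 2 W
3 32/13 160/73 -912/949 160/73 -4 2 S
4 8 40/17 28/17 40/17 -4 1 E
5 160/13 160/13 -80/13 160/13 -3 1 N
final -3 2 W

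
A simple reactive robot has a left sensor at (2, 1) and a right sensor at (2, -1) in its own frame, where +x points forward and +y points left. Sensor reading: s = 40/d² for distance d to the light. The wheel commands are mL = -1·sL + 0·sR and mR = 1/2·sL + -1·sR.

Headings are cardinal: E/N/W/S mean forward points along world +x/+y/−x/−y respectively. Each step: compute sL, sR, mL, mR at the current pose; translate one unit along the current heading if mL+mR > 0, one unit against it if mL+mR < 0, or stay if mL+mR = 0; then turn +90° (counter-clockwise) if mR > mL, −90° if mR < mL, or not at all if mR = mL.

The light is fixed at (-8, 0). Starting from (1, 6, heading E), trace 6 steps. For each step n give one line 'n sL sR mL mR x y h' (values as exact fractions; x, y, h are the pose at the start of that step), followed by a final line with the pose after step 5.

n=0: pose=(1,6,E); sL=4/17, sR=20/73; mL=-4/17, mR=-194/1241; mL+mR=-486/1241 → advance -1; mR−mL=98/1241 → turn +1·90°
n=1: pose=(0,6,N); sL=40/113, sR=8/29; mL=-40/113, mR=-324/3277; mL+mR=-1484/3277 → advance -1; mR−mL=836/3277 → turn +1·90°
n=2: pose=(0,5,W); sL=10/13, sR=5/9; mL=-10/13, mR=-20/117; mL+mR=-110/117 → advance -1; mR−mL=70/117 → turn +1·90°
n=3: pose=(1,5,S); sL=40/109, sR=40/73; mL=-40/109, mR=-2900/7957; mL+mR=-5820/7957 → advance -1; mR−mL=20/7957 → turn +1·90°
n=4: pose=(1,6,E); sL=4/17, sR=20/73; mL=-4/17, mR=-194/1241; mL+mR=-486/1241 → advance -1; mR−mL=98/1241 → turn +1·90°
n=5: pose=(0,6,N); sL=40/113, sR=8/29; mL=-40/113, mR=-324/3277; mL+mR=-1484/3277 → advance -1; mR−mL=836/3277 → turn +1·90°

0 4/17 20/73 -4/17 -194/1241 1 6 E
1 40/113 8/29 -40/113 -324/3277 0 6 N
2 10/13 5/9 -10/13 -20/117 0 5 W
3 40/109 40/73 -40/109 -2900/7957 1 5 S
4 4/17 20/73 -4/17 -194/1241 1 6 E
5 40/113 8/29 -40/113 -324/3277 0 6 N
final 0 5 W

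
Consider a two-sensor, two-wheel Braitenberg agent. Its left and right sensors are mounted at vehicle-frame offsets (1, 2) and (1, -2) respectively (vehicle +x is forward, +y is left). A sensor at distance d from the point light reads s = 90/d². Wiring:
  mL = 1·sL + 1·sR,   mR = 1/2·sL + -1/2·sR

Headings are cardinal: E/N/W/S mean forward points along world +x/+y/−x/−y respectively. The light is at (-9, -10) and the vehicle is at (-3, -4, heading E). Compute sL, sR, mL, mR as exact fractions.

left sensor world pos  = (-2, -2); dL² = 113
right sensor world pos = (-2, -6); dR² = 65
sL = 90/113 = 90/113
sR = 90/65 = 18/13
mL = 1·sL + 1·sR = 3204/1469
mR = 1/2·sL + -1/2·sR = -432/1469

90/113 18/13 3204/1469 -432/1469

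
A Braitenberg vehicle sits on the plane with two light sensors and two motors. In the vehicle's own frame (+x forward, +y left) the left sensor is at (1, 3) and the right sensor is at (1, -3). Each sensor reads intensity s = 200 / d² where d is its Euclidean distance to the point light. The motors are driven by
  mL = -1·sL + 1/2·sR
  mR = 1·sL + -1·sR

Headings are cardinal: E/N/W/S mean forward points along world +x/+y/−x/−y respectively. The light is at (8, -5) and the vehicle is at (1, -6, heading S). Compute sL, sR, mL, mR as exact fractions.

left sensor world pos  = (4, -7); dL² = 20
right sensor world pos = (-2, -7); dR² = 104
sL = 200/20 = 10
sR = 200/104 = 25/13
mL = -1·sL + 1/2·sR = -235/26
mR = 1·sL + -1·sR = 105/13

10 25/13 -235/26 105/13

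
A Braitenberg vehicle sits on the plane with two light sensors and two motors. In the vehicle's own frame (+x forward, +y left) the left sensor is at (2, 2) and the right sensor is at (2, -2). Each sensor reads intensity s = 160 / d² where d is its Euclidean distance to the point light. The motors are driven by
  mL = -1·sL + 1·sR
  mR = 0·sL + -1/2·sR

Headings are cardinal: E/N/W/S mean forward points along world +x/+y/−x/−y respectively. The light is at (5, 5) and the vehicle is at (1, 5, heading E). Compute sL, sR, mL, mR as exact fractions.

20 20 0 -10

left sensor world pos  = (3, 7); dL² = 8
right sensor world pos = (3, 3); dR² = 8
sL = 160/8 = 20
sR = 160/8 = 20
mL = -1·sL + 1·sR = 0
mR = 0·sL + -1/2·sR = -10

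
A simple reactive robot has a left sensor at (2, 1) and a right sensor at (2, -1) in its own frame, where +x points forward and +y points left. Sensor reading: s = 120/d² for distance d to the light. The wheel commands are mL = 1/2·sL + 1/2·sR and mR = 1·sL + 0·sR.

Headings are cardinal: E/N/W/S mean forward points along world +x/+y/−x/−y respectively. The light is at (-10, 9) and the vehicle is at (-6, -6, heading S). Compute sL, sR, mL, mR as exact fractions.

left sensor world pos  = (-5, -8); dL² = 314
right sensor world pos = (-7, -8); dR² = 298
sL = 120/314 = 60/157
sR = 120/298 = 60/149
mL = 1/2·sL + 1/2·sR = 9180/23393
mR = 1·sL + 0·sR = 60/157

60/157 60/149 9180/23393 60/157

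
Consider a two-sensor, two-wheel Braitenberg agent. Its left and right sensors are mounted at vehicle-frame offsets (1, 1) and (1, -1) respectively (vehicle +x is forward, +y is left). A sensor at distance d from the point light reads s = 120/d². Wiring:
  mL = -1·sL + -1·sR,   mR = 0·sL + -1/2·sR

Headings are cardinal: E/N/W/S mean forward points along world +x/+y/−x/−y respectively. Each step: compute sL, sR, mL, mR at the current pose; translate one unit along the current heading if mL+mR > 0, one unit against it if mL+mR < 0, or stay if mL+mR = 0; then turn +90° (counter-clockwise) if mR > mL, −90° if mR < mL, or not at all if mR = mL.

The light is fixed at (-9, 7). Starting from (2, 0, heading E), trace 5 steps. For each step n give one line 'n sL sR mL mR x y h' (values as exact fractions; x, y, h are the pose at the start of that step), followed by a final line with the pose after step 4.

n=0: pose=(2,0,E); sL=2/3, sR=15/26; mL=-97/78, mR=-15/52; mL+mR=-239/156 → advance -1; mR−mL=149/156 → turn +1·90°
n=1: pose=(1,0,N); sL=40/39, sR=120/157; mL=-10960/6123, mR=-60/157; mL+mR=-13300/6123 → advance -1; mR−mL=8620/6123 → turn +1·90°
n=2: pose=(1,-1,W); sL=20/27, sR=12/13; mL=-584/351, mR=-6/13; mL+mR=-746/351 → advance -1; mR−mL=422/351 → turn +1·90°
n=3: pose=(2,-1,S); sL=8/15, sR=120/181; mL=-3248/2715, mR=-60/181; mL+mR=-4148/2715 → advance -1; mR−mL=2348/2715 → turn +1·90°
n=4: pose=(2,0,E); sL=2/3, sR=15/26; mL=-97/78, mR=-15/52; mL+mR=-239/156 → advance -1; mR−mL=149/156 → turn +1·90°

0 2/3 15/26 -97/78 -15/52 2 0 E
1 40/39 120/157 -10960/6123 -60/157 1 0 N
2 20/27 12/13 -584/351 -6/13 1 -1 W
3 8/15 120/181 -3248/2715 -60/181 2 -1 S
4 2/3 15/26 -97/78 -15/52 2 0 E
final 1 0 N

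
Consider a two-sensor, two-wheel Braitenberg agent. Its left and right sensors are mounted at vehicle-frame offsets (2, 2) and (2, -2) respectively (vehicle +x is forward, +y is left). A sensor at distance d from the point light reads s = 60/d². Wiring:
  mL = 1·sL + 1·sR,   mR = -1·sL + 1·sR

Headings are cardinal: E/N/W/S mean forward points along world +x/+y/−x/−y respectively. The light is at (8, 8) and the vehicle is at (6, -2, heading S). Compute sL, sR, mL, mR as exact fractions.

left sensor world pos  = (8, -4); dL² = 144
right sensor world pos = (4, -4); dR² = 160
sL = 60/144 = 5/12
sR = 60/160 = 3/8
mL = 1·sL + 1·sR = 19/24
mR = -1·sL + 1·sR = -1/24

5/12 3/8 19/24 -1/24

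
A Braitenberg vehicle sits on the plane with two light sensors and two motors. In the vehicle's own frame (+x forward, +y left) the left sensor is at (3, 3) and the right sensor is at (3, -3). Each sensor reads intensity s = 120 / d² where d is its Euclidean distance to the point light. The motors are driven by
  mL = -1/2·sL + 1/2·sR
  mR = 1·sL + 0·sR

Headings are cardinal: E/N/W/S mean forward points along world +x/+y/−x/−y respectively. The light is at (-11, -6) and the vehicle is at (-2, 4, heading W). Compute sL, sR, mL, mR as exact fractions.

left sensor world pos  = (-5, 1); dL² = 85
right sensor world pos = (-5, 7); dR² = 205
sL = 120/85 = 24/17
sR = 120/205 = 24/41
mL = -1/2·sL + 1/2·sR = -288/697
mR = 1·sL + 0·sR = 24/17

24/17 24/41 -288/697 24/17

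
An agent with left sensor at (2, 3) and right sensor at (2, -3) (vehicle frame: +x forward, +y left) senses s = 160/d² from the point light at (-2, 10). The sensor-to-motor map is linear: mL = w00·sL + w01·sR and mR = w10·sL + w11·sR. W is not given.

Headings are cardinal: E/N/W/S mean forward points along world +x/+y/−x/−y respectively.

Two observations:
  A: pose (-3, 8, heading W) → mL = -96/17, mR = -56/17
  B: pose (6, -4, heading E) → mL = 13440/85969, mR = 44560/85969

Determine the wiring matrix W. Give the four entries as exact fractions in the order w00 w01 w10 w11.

obs A: pose=(-3,8,W) → sL=80/17, sR=16, mL=-96/17, mR=-56/17
obs B: pose=(6,-4,E) → sL=160/221, sR=160/389, mL=13440/85969, mR=44560/85969
sensor matrix S = [[80/17, 16], [160/221, 160/389]]; det S = -829440/85969
solve [mL_A; mL_B] = S·[w00; w01] and [mR_A; mR_B] = S·[w10; w11]:
  w00 = 1/2, w01 = -1/2, w10 = 1, w11 = -1/2

1/2 -1/2 1 -1/2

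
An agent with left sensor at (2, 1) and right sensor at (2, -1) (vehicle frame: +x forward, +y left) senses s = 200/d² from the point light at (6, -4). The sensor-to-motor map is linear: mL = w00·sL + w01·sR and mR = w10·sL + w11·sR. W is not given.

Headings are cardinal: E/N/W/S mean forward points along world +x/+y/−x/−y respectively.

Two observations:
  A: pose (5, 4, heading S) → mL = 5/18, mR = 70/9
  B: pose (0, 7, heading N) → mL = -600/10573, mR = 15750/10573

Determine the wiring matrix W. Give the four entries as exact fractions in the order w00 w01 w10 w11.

1/2 -1/2 1/2 1

obs A: pose=(5,4,S) → sL=50/9, sR=5, mL=5/18, mR=70/9
obs B: pose=(0,7,N) → sL=100/109, sR=100/97, mL=-600/10573, mR=15750/10573
sensor matrix S = [[50/9, 5], [100/109, 100/97]]; det S = 108500/95157
solve [mL_A; mL_B] = S·[w00; w01] and [mR_A; mR_B] = S·[w10; w11]:
  w00 = 1/2, w01 = -1/2, w10 = 1/2, w11 = 1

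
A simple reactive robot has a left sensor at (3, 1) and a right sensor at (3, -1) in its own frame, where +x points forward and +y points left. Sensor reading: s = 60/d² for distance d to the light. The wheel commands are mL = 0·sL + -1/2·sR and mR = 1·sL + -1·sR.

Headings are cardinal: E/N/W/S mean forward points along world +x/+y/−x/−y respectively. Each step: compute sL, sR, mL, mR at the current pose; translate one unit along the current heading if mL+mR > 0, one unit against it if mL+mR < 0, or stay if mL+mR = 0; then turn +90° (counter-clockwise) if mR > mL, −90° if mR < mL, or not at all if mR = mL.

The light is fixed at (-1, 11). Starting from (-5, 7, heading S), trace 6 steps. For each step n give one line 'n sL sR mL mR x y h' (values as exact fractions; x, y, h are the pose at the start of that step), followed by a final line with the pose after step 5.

0 30/29 30/37 -15/37 240/1073 -5 7 S
1 12 60/17 -30/17 144/17 -5 8 E
2 15/4 15 -15/2 -45/4 -4 8 N
3 20/3 12/5 -6/5 64/15 -4 7 E
4 6 30 -15 -24 -3 7 N
5 60/17 60/37 -30/37 1200/629 -3 6 E
final -2 6 N

n=0: pose=(-5,7,S); sL=30/29, sR=30/37; mL=-15/37, mR=240/1073; mL+mR=-195/1073 → advance -1; mR−mL=675/1073 → turn +1·90°
n=1: pose=(-5,8,E); sL=12, sR=60/17; mL=-30/17, mR=144/17; mL+mR=114/17 → advance +1; mR−mL=174/17 → turn +1·90°
n=2: pose=(-4,8,N); sL=15/4, sR=15; mL=-15/2, mR=-45/4; mL+mR=-75/4 → advance -1; mR−mL=-15/4 → turn -1·90°
n=3: pose=(-4,7,E); sL=20/3, sR=12/5; mL=-6/5, mR=64/15; mL+mR=46/15 → advance +1; mR−mL=82/15 → turn +1·90°
n=4: pose=(-3,7,N); sL=6, sR=30; mL=-15, mR=-24; mL+mR=-39 → advance -1; mR−mL=-9 → turn -1·90°
n=5: pose=(-3,6,E); sL=60/17, sR=60/37; mL=-30/37, mR=1200/629; mL+mR=690/629 → advance +1; mR−mL=1710/629 → turn +1·90°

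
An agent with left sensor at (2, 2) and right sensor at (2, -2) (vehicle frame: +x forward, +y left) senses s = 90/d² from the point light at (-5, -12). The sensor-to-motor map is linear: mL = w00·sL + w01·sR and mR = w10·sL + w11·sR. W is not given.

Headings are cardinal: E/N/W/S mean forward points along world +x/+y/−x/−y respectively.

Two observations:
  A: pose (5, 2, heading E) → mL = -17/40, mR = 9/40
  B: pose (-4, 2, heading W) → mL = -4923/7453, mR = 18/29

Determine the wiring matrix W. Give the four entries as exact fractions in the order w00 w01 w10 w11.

-1/2 -1 1 0

obs A: pose=(5,2,E) → sL=9/40, sR=5/16, mL=-17/40, mR=9/40
obs B: pose=(-4,2,W) → sL=18/29, sR=90/257, mL=-4923/7453, mR=18/29
sensor matrix S = [[9/40, 5/16], [18/29, 90/257]]; det S = -6867/59624
solve [mL_A; mL_B] = S·[w00; w01] and [mR_A; mR_B] = S·[w10; w11]:
  w00 = -1/2, w01 = -1, w10 = 1, w11 = 0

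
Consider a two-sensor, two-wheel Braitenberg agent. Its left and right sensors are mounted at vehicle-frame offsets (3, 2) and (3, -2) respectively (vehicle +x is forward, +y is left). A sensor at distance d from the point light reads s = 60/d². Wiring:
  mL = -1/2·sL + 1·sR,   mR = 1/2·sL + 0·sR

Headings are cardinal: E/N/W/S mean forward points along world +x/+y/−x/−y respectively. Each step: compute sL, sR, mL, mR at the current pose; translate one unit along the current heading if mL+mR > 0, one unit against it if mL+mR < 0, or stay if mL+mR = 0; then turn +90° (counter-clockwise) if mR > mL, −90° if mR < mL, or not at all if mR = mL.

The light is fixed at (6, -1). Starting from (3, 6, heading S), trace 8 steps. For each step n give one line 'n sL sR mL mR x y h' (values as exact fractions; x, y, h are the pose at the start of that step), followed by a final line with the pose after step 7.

0 60/17 60/41 -210/697 30/17 3 6 S
1 15/16 15/4 105/32 15/32 3 5 E
2 20/3 12/5 -14/15 10/3 4 5 S
3 6/5 6 27/5 3/5 4 4 E
4 12 60/13 -18/13 6 5 4 S
5 3/2 15/2 27/4 3/4 5 3 E
6 12 12 6 6 6 3 S
7 15 15 15/2 15/2 6 2 S
final 6 1 S

n=0: pose=(3,6,S); sL=60/17, sR=60/41; mL=-210/697, mR=30/17; mL+mR=60/41 → advance +1; mR−mL=1440/697 → turn +1·90°
n=1: pose=(3,5,E); sL=15/16, sR=15/4; mL=105/32, mR=15/32; mL+mR=15/4 → advance +1; mR−mL=-45/16 → turn -1·90°
n=2: pose=(4,5,S); sL=20/3, sR=12/5; mL=-14/15, mR=10/3; mL+mR=12/5 → advance +1; mR−mL=64/15 → turn +1·90°
n=3: pose=(4,4,E); sL=6/5, sR=6; mL=27/5, mR=3/5; mL+mR=6 → advance +1; mR−mL=-24/5 → turn -1·90°
n=4: pose=(5,4,S); sL=12, sR=60/13; mL=-18/13, mR=6; mL+mR=60/13 → advance +1; mR−mL=96/13 → turn +1·90°
n=5: pose=(5,3,E); sL=3/2, sR=15/2; mL=27/4, mR=3/4; mL+mR=15/2 → advance +1; mR−mL=-6 → turn -1·90°
n=6: pose=(6,3,S); sL=12, sR=12; mL=6, mR=6; mL+mR=12 → advance +1; mR−mL=0 → turn +0·90°
n=7: pose=(6,2,S); sL=15, sR=15; mL=15/2, mR=15/2; mL+mR=15 → advance +1; mR−mL=0 → turn +0·90°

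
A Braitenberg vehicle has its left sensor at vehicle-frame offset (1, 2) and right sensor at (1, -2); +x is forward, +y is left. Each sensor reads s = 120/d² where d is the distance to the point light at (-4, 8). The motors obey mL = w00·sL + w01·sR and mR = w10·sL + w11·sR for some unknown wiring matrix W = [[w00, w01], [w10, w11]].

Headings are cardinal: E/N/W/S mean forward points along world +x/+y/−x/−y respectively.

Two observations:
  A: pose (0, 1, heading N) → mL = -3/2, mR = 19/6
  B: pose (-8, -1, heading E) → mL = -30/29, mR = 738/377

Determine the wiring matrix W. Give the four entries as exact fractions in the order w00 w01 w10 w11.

obs A: pose=(0,1,N) → sL=3, sR=5/3, mL=-3/2, mR=19/6
obs B: pose=(-8,-1,E) → sL=60/29, sR=12/13, mL=-30/29, mR=738/377
sensor matrix S = [[3, 5/3], [60/29, 12/13]]; det S = -256/377
solve [mL_A; mL_B] = S·[w00; w01] and [mR_A; mR_B] = S·[w10; w11]:
  w00 = -1/2, w01 = 0, w10 = 1/2, w11 = 1

-1/2 0 1/2 1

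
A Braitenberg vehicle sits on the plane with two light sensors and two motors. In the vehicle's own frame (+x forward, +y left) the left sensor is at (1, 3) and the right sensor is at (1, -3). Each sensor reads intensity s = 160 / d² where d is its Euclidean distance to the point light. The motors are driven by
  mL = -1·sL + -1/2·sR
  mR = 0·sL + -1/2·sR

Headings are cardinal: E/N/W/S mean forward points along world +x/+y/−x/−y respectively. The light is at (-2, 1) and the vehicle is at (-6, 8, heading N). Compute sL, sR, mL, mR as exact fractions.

160/113 32/13 -3888/1469 -16/13

left sensor world pos  = (-9, 9); dL² = 113
right sensor world pos = (-3, 9); dR² = 65
sL = 160/113 = 160/113
sR = 160/65 = 32/13
mL = -1·sL + -1/2·sR = -3888/1469
mR = 0·sL + -1/2·sR = -16/13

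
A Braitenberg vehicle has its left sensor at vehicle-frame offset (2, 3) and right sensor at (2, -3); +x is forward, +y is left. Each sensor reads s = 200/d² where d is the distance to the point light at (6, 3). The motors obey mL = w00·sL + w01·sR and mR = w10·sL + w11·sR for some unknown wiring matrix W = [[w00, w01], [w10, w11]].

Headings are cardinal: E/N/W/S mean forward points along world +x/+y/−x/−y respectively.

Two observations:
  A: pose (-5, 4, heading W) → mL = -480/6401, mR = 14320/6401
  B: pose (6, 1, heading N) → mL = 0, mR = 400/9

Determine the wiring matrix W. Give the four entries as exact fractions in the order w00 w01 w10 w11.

obs A: pose=(-5,4,W) → sL=200/173, sR=40/37, mL=-480/6401, mR=14320/6401
obs B: pose=(6,1,N) → sL=200/9, sR=200/9, mL=0, mR=400/9
sensor matrix S = [[200/173, 40/37], [200/9, 200/9]]; det S = 32000/19203
solve [mL_A; mL_B] = S·[w00; w01] and [mR_A; mR_B] = S·[w10; w11]:
  w00 = -1, w01 = 1, w10 = 1, w11 = 1

-1 1 1 1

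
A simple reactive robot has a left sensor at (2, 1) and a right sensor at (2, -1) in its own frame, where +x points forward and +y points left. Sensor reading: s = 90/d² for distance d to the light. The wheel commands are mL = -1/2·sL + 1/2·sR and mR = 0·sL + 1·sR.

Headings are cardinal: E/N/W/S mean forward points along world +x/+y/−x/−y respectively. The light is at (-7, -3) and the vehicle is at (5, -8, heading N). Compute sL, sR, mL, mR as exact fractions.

left sensor world pos  = (4, -6); dL² = 130
right sensor world pos = (6, -6); dR² = 178
sL = 90/130 = 9/13
sR = 90/178 = 45/89
mL = -1/2·sL + 1/2·sR = -108/1157
mR = 0·sL + 1·sR = 45/89

9/13 45/89 -108/1157 45/89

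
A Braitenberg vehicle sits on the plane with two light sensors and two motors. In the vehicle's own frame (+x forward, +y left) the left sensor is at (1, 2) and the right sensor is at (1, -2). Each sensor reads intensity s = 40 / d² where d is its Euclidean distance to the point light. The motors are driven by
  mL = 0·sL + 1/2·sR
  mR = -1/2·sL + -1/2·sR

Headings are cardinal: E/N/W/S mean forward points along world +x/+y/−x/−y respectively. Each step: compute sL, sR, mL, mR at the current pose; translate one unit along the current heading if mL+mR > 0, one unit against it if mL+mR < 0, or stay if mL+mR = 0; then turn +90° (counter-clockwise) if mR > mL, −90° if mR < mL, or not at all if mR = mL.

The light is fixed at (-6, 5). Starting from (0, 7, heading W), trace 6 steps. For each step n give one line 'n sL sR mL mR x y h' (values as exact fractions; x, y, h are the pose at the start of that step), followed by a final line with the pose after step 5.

0 8/5 40/41 20/41 -264/205 0 7 W
1 20/17 4/9 2/9 -124/153 1 7 N
2 40/73 8/13 4/13 -552/949 1 6 E
3 5/8 5/2 5/4 -25/16 0 6 S
4 8/5 40/41 20/41 -264/205 0 7 W
5 20/17 4/9 2/9 -124/153 1 7 N
final 1 6 E

n=0: pose=(0,7,W); sL=8/5, sR=40/41; mL=20/41, mR=-264/205; mL+mR=-4/5 → advance -1; mR−mL=-364/205 → turn -1·90°
n=1: pose=(1,7,N); sL=20/17, sR=4/9; mL=2/9, mR=-124/153; mL+mR=-10/17 → advance -1; mR−mL=-158/153 → turn -1·90°
n=2: pose=(1,6,E); sL=40/73, sR=8/13; mL=4/13, mR=-552/949; mL+mR=-20/73 → advance -1; mR−mL=-844/949 → turn -1·90°
n=3: pose=(0,6,S); sL=5/8, sR=5/2; mL=5/4, mR=-25/16; mL+mR=-5/16 → advance -1; mR−mL=-45/16 → turn -1·90°
n=4: pose=(0,7,W); sL=8/5, sR=40/41; mL=20/41, mR=-264/205; mL+mR=-4/5 → advance -1; mR−mL=-364/205 → turn -1·90°
n=5: pose=(1,7,N); sL=20/17, sR=4/9; mL=2/9, mR=-124/153; mL+mR=-10/17 → advance -1; mR−mL=-158/153 → turn -1·90°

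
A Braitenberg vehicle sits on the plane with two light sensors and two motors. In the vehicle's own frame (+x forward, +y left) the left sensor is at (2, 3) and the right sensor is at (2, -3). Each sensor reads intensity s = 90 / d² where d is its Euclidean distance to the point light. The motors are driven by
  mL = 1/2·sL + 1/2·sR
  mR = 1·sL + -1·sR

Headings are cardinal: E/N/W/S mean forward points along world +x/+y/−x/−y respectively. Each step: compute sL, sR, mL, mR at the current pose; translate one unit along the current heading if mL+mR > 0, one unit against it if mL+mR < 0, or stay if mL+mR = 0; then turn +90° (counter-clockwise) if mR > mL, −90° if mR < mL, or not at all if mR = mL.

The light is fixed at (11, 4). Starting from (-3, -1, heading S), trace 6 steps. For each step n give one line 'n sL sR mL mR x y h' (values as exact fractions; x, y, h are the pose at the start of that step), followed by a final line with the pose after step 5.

n=0: pose=(-3,-1,S); sL=9/17, sR=45/169; mL=1143/2873, mR=756/2873; mL+mR=1899/2873 → advance +1; mR−mL=-387/2873 → turn -1·90°
n=1: pose=(-3,-2,W); sL=90/337, sR=18/53; mL=5418/17861, mR=-1296/17861; mL+mR=4122/17861 → advance +1; mR−mL=-6714/17861 → turn -1·90°
n=2: pose=(-4,-2,N); sL=9/34, sR=9/16; mL=225/544, mR=-81/272; mL+mR=63/544 → advance +1; mR−mL=-387/544 → turn -1·90°
n=3: pose=(-4,-1,E); sL=90/173, sR=90/233; mL=18270/40309, mR=5400/40309; mL+mR=23670/40309 → advance +1; mR−mL=-12870/40309 → turn -1·90°
n=4: pose=(-3,-1,S); sL=9/17, sR=45/169; mL=1143/2873, mR=756/2873; mL+mR=1899/2873 → advance +1; mR−mL=-387/2873 → turn -1·90°
n=5: pose=(-3,-2,W); sL=90/337, sR=18/53; mL=5418/17861, mR=-1296/17861; mL+mR=4122/17861 → advance +1; mR−mL=-6714/17861 → turn -1·90°

0 9/17 45/169 1143/2873 756/2873 -3 -1 S
1 90/337 18/53 5418/17861 -1296/17861 -3 -2 W
2 9/34 9/16 225/544 -81/272 -4 -2 N
3 90/173 90/233 18270/40309 5400/40309 -4 -1 E
4 9/17 45/169 1143/2873 756/2873 -3 -1 S
5 90/337 18/53 5418/17861 -1296/17861 -3 -2 W
final -4 -2 N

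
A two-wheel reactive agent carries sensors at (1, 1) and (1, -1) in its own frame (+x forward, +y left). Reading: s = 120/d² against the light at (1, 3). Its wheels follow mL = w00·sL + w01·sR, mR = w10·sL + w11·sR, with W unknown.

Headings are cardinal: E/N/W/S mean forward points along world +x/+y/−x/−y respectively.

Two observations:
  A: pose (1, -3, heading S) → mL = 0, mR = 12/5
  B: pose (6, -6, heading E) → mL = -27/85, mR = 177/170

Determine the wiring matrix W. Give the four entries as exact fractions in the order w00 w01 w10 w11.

obs A: pose=(1,-3,S) → sL=12/5, sR=12/5, mL=0, mR=12/5
obs B: pose=(6,-6,E) → sL=6/5, sR=15/17, mL=-27/85, mR=177/170
sensor matrix S = [[12/5, 12/5], [6/5, 15/17]]; det S = -324/425
solve [mL_A; mL_B] = S·[w00; w01] and [mR_A; mR_B] = S·[w10; w11]:
  w00 = -1, w01 = 1, w10 = 1/2, w11 = 1/2

-1 1 1/2 1/2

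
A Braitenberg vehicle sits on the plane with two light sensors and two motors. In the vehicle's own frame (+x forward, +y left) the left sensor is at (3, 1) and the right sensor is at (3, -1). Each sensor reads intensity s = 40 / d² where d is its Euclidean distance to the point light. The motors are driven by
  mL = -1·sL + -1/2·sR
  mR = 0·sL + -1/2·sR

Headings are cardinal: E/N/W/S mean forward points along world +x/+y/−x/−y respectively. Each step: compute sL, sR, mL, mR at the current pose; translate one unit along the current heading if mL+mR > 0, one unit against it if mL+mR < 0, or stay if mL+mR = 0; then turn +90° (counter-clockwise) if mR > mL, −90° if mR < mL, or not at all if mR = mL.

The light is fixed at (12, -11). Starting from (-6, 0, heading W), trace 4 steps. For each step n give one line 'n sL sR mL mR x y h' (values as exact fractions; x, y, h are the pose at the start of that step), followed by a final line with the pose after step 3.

n=0: pose=(-6,0,W); sL=40/541, sR=8/117; mL=-6844/63297, mR=-4/117; mL+mR=-9008/63297 → advance -1; mR−mL=40/541 → turn +1·90°
n=1: pose=(-5,0,S); sL=1/8, sR=10/97; mL=-137/776, mR=-5/97; mL+mR=-177/776 → advance -1; mR−mL=1/8 → turn +1·90°
n=2: pose=(-5,1,E); sL=8/73, sR=40/317; mL=-3996/23141, mR=-20/317; mL+mR=-5456/23141 → advance -1; mR−mL=8/73 → turn +1·90°
n=3: pose=(-6,1,N); sL=20/293, sR=20/257; mL=-8070/75301, mR=-10/257; mL+mR=-11000/75301 → advance -1; mR−mL=20/293 → turn +1·90°

0 40/541 8/117 -6844/63297 -4/117 -6 0 W
1 1/8 10/97 -137/776 -5/97 -5 0 S
2 8/73 40/317 -3996/23141 -20/317 -5 1 E
3 20/293 20/257 -8070/75301 -10/257 -6 1 N
final -6 0 W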